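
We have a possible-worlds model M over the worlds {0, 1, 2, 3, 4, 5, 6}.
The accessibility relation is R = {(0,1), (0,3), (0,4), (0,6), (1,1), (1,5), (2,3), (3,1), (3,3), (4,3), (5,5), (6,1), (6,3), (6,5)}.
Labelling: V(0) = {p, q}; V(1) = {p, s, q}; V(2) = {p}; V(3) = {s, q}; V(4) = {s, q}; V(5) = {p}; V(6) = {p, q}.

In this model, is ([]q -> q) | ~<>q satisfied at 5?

Recall that []ψ holds at a world iff ψ holds at every accessible world, and <>ψ holds iff ψ holds at some accessible world.
At 5: []q -> q is true, ~<>q is true, so ([]q -> q) | ~<>q is true.
  At 5: []q is false, q is false, so []q -> q is true.
    At 5: []q requires q at every successor {5}.
      q fails at 5, so []q is false at 5.
  At 5: <>q is false, so ~<>q is true.
    At 5: <>q requires q at some successor in {5}.
      At 5: q is false.
    So <>q is false at 5.

Yes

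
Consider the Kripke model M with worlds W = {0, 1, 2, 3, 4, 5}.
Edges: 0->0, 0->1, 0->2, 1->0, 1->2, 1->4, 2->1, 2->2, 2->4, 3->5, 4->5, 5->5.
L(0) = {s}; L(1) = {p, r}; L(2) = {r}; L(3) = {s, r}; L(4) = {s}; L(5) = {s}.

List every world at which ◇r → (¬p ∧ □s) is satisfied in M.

3, 4, 5

Let φ = ◇r → (¬p ∧ □s). Evaluate φ at each world:
  0 (successors {0, 1, 2}): φ is false.
  1 (successors {0, 2, 4}): φ is false.
  2 (successors {1, 2, 4}): φ is false.
  3 (successors {5}): φ is true.
  4 (successors {5}): φ is true.
  5 (successors {5}): φ is true.
For instance, at 1:
  At 1: ◇r is true, ¬p ∧ □s is false, so ◇r → (¬p ∧ □s) is false.
    At 1: ◇r requires r at some successor in {0, 2, 4}.
      r holds at 2, so ◇r is true at 1.
    At 1: ¬p is false, □s is false, so ¬p ∧ □s is false.
      At 1: □s requires s at every successor {0, 2, 4}.
        s fails at 2, so □s is false at 1.
Satisfying worlds: {3, 4, 5}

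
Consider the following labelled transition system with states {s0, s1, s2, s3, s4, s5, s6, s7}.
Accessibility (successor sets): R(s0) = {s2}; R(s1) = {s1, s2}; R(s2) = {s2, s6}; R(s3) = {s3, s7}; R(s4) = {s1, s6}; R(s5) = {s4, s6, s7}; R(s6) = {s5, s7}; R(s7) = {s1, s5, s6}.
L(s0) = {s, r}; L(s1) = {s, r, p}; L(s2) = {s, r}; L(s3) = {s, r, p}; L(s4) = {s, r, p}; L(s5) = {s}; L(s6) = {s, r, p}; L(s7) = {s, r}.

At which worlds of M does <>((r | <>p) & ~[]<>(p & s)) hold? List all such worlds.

Recall that []ψ holds at a world iff ψ holds at every accessible world, and <>ψ holds iff ψ holds at some accessible world.
Let φ = <>((r | <>p) & ~[]<>(p & s)). Evaluate φ at each world:
  s0 (successors {s2}): φ is true.
  s1 (successors {s1, s2}): φ is true.
  s2 (successors {s2, s6}): φ is true.
  s3 (successors {s3, s7}): φ is true.
  s4 (successors {s1, s6}): φ is false.
  s5 (successors {s4, s6, s7}): φ is true.
  s6 (successors {s5, s7}): φ is true.
  s7 (successors {s1, s5, s6}): φ is true.
For instance, at s6:
  At s6: <>((r | <>p) & ~[]<>(p & s)) requires (r | <>p) & ~[]<>(p & s) at some successor in {s5, s7}.
    (r | <>p) & ~[]<>(p & s) holds at s5, so <>((r | <>p) & ~[]<>(p & s)) is true at s6.
      At s5: r | <>p is true, ~[]<>(p & s) is true, so (r | <>p) & ~[]<>(p & s) is true.
Satisfying worlds: {s0, s1, s2, s3, s5, s6, s7}

s0, s1, s2, s3, s5, s6, s7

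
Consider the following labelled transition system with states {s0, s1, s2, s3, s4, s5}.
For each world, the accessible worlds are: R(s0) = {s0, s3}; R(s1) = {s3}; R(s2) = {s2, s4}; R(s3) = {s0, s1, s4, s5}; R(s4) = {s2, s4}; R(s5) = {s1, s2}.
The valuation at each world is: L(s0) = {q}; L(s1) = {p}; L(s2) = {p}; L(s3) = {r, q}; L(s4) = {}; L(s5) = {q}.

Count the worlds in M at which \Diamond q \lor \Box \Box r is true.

Recall that \Box ψ holds at a world iff ψ holds at every accessible world, and \Diamond ψ holds iff ψ holds at some accessible world.
Let φ = \Diamond q \lor \Box \Box r. Evaluate φ at each world:
  s0 (successors {s0, s3}): φ is true.
  s1 (successors {s3}): φ is true.
  s2 (successors {s2, s4}): φ is false.
  s3 (successors {s0, s1, s4, s5}): φ is true.
  s4 (successors {s2, s4}): φ is false.
  s5 (successors {s1, s2}): φ is false.
For instance, at s3:
  At s3: \Diamond q is true, \Box \Box r is false, so \Diamond q \lor \Box \Box r is true.
    At s3: \Diamond q requires q at some successor in {s0, s1, s4, s5}.
      q holds at s0, so \Diamond q is true at s3.
    At s3: \Box \Box r requires \Box r at every successor {s0, s1, s4, s5}.
      \Box r fails at s0, so \Box \Box r is false at s3.
Satisfying worlds: {s0, s1, s3}

3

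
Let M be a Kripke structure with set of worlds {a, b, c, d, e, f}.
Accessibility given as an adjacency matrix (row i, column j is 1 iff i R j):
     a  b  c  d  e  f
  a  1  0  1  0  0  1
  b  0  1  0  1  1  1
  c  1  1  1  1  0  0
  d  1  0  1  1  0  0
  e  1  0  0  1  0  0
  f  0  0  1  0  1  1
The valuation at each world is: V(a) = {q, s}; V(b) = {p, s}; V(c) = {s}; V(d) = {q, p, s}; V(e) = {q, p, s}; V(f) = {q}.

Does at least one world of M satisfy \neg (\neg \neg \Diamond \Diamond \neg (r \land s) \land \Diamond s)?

Recall that \Diamond ψ holds at a world iff ψ holds at some accessible world.
Let φ = \neg (\neg \neg \Diamond \Diamond \neg (r \land s) \land \Diamond s). Evaluate φ at each world:
  a (successors {a, c, f}): φ is false.
  b (successors {b, d, e, f}): φ is false.
  c (successors {a, b, c, d}): φ is false.
  d (successors {a, c, d}): φ is false.
  e (successors {a, d}): φ is false.
  f (successors {c, e, f}): φ is false.
For instance, at a:
  At a: \neg \neg \Diamond \Diamond \neg (r \land s) \land \Diamond s is true, so \neg (\neg \neg \Diamond \Diamond \neg (r \land s) \land \Diamond s) is false.
    At a: \neg \neg \Diamond \Diamond \neg (r \land s) is true, \Diamond s is true, so \neg \neg \Diamond \Diamond \neg (r \land s) \land \Diamond s is true.
      At a: \neg \Diamond \Diamond \neg (r \land s) is false, so \neg \neg \Diamond \Diamond \neg (r \land s) is true.
      At a: \Diamond s requires s at some successor in {a, c, f}.
        s holds at a, so \Diamond s is true at a.

No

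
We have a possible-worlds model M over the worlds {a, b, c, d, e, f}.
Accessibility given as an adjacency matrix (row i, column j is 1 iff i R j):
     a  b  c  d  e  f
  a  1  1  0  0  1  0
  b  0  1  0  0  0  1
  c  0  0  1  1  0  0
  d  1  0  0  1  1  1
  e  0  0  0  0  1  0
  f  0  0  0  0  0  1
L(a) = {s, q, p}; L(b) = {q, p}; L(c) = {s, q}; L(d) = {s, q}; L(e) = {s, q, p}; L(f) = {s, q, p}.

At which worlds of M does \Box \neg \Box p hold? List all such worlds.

Let φ = \Box \neg \Box p. Evaluate φ at each world:
  a (successors {a, b, e}): φ is false.
  b (successors {b, f}): φ is false.
  c (successors {c, d}): φ is true.
  d (successors {a, d, e, f}): φ is false.
  e (successors {e}): φ is false.
  f (successors {f}): φ is false.
For instance, at c:
  At c: \Box \neg \Box p requires \neg \Box p at every successor {c, d}.
      At c: \Box p is false, so \neg \Box p is true.
      At d: \Box p is false, so \neg \Box p is true.
  So \Box \neg \Box p is true at c.
Satisfying worlds: {c}

c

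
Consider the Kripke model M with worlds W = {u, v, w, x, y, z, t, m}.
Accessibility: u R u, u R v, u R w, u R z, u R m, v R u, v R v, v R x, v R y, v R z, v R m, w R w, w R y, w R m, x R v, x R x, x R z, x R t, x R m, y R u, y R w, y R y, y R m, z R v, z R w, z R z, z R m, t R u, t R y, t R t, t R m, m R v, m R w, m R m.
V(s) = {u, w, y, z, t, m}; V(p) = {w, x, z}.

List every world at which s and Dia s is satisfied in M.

u, w, y, z, t, m

Let φ = s and Dia s. Evaluate φ at each world:
  u (successors {u, v, w, z, m}): φ is true.
  v (successors {u, v, x, y, z, m}): φ is false.
  w (successors {w, y, m}): φ is true.
  x (successors {v, x, z, t, m}): φ is false.
  y (successors {u, w, y, m}): φ is true.
  z (successors {v, w, z, m}): φ is true.
  t (successors {u, y, t, m}): φ is true.
  m (successors {v, w, m}): φ is true.
For instance, at v:
  At v: s is false, Dia s is true, so s and Dia s is false.
    At v: Dia s requires s at some successor in {u, v, x, y, z, m}.
      s holds at u, so Dia s is true at v.
Satisfying worlds: {u, w, y, z, t, m}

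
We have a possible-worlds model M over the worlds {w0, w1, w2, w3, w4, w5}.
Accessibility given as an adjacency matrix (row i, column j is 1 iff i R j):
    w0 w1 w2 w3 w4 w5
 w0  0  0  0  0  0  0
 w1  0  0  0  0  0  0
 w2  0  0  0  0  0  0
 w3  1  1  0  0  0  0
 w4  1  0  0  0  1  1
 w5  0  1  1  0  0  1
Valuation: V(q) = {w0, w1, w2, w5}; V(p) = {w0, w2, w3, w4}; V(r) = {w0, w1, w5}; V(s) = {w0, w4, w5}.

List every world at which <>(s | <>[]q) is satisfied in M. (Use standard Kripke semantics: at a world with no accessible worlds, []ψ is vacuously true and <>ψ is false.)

w3, w4, w5

Recall that []ψ holds at a world iff ψ holds at every accessible world, and <>ψ holds iff ψ holds at some accessible world.
Let φ = <>(s | <>[]q). Evaluate φ at each world:
  w0 (successors ∅): φ is false.
  w1 (successors ∅): φ is false.
  w2 (successors ∅): φ is false.
  w3 (successors {w0, w1}): φ is true.
  w4 (successors {w0, w4, w5}): φ is true.
  w5 (successors {w1, w2, w5}): φ is true.
For instance, at w5:
  At w5: <>(s | <>[]q) requires s | <>[]q at some successor in {w1, w2, w5}.
    s | <>[]q holds at w5, so <>(s | <>[]q) is true at w5.
      At w5: s is true, <>[]q is true, so s | <>[]q is true.
Satisfying worlds: {w3, w4, w5}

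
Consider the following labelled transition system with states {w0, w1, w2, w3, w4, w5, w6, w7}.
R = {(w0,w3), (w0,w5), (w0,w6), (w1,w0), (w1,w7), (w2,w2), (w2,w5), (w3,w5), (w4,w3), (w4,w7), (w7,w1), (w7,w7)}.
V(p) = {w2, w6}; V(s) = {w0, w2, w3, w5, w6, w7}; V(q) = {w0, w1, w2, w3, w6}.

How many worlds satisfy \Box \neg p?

Let φ = \Box \neg p. Evaluate φ at each world:
  w0 (successors {w3, w5, w6}): φ is false.
  w1 (successors {w0, w7}): φ is true.
  w2 (successors {w2, w5}): φ is false.
  w3 (successors {w5}): φ is true.
  w4 (successors {w3, w7}): φ is true.
  w5 (successors ∅): φ is true.
  w6 (successors ∅): φ is true.
  w7 (successors {w1, w7}): φ is true.
For instance, at w2:
  At w2: \Box \neg p requires \neg p at every successor {w2, w5}.
    \neg p fails at w2, so \Box \neg p is false at w2.
Satisfying worlds: {w1, w3, w4, w5, w6, w7}

6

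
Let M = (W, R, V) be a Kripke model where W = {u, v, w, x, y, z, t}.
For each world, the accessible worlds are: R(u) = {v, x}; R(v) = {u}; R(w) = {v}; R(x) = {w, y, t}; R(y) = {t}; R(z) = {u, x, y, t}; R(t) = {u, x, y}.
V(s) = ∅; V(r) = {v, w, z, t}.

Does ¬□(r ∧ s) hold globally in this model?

Let φ = ¬□(r ∧ s). Evaluate φ at each world:
  u (successors {v, x}): φ is true.
  v (successors {u}): φ is true.
  w (successors {v}): φ is true.
  x (successors {w, y, t}): φ is true.
  y (successors {t}): φ is true.
  z (successors {u, x, y, t}): φ is true.
  t (successors {u, x, y}): φ is true.
For instance, at u:
  At u: □(r ∧ s) is false, so ¬□(r ∧ s) is true.
    At u: □(r ∧ s) requires r ∧ s at every successor {v, x}.
      r ∧ s fails at v, so □(r ∧ s) is false at u.

Yes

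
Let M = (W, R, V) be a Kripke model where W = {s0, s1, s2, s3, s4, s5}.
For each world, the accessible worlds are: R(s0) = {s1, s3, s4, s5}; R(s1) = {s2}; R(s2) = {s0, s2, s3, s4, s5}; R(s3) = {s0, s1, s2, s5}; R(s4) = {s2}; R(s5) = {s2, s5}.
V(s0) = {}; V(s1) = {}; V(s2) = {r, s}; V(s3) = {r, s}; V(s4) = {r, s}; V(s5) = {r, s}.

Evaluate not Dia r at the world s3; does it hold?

At s3: Dia r is true, so not Dia r is false.
  At s3: Dia r requires r at some successor in {s0, s1, s2, s5}.
    r holds at s2, so Dia r is true at s3.

No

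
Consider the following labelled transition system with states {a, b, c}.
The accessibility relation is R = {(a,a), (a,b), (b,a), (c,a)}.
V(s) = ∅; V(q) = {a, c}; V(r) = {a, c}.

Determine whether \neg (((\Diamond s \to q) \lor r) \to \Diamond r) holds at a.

No

At a: ((\Diamond s \to q) \lor r) \to \Diamond r is true, so \neg (((\Diamond s \to q) \lor r) \to \Diamond r) is false.
  At a: (\Diamond s \to q) \lor r is true, \Diamond r is true, so ((\Diamond s \to q) \lor r) \to \Diamond r is true.
    At a: \Diamond s \to q is true, r is true, so (\Diamond s \to q) \lor r is true.
      At a: \Diamond s is false, q is true, so \Diamond s \to q is true.
    At a: \Diamond r requires r at some successor in {a, b}.
      r holds at a, so \Diamond r is true at a.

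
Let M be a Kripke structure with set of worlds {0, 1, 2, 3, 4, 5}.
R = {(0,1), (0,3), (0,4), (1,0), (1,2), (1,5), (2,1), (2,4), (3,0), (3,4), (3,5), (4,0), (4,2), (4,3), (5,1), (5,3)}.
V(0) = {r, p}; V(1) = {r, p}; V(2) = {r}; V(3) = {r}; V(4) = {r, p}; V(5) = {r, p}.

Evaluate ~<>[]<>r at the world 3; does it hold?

No

At 3: <>[]<>r is true, so ~<>[]<>r is false.
  At 3: <>[]<>r requires []<>r at some successor in {0, 4, 5}.
    []<>r holds at 0, so <>[]<>r is true at 3.
      At 0: []<>r requires <>r at every successor {1, 3, 4}.
        At 1: <>r is true.
        At 3: <>r is true.
        At 4: <>r is true.
      So []<>r is true at 0.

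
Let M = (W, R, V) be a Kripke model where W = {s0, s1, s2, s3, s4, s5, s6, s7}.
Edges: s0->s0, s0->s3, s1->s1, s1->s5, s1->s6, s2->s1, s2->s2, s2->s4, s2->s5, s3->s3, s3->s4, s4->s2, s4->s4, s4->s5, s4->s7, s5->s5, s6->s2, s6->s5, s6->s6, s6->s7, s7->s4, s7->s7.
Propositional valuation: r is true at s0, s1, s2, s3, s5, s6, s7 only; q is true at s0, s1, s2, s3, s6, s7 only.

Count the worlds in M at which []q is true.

1

Recall that []ψ holds at a world iff ψ holds at every accessible world, and <>ψ holds iff ψ holds at some accessible world.
Let φ = []q. Evaluate φ at each world:
  s0 (successors {s0, s3}): φ is true.
  s1 (successors {s1, s5, s6}): φ is false.
  s2 (successors {s1, s2, s4, s5}): φ is false.
  s3 (successors {s3, s4}): φ is false.
  s4 (successors {s2, s4, s5, s7}): φ is false.
  s5 (successors {s5}): φ is false.
  s6 (successors {s2, s5, s6, s7}): φ is false.
  s7 (successors {s4, s7}): φ is false.
For instance, at s3:
  At s3: []q requires q at every successor {s3, s4}.
    q fails at s4, so []q is false at s3.
Satisfying worlds: {s0}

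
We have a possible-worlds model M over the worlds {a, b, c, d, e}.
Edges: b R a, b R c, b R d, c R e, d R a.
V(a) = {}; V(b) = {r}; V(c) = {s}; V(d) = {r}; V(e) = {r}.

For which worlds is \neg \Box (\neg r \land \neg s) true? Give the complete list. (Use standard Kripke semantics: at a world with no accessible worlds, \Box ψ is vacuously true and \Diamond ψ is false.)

Let φ = \neg \Box (\neg r \land \neg s). Evaluate φ at each world:
  a (successors ∅): φ is false.
  b (successors {a, c, d}): φ is true.
  c (successors {e}): φ is true.
  d (successors {a}): φ is false.
  e (successors ∅): φ is false.
For instance, at b:
  At b: \Box (\neg r \land \neg s) is false, so \neg \Box (\neg r \land \neg s) is true.
    At b: \Box (\neg r \land \neg s) requires \neg r \land \neg s at every successor {a, c, d}.
      \neg r \land \neg s fails at c, so \Box (\neg r \land \neg s) is false at b.
Satisfying worlds: {b, c}

b, c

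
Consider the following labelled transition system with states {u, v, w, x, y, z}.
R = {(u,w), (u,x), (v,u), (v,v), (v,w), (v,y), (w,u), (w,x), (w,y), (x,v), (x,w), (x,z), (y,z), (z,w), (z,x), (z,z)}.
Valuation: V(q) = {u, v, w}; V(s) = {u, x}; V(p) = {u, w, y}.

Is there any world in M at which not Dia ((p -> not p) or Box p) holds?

Recall that Box ψ holds at a world iff ψ holds at every accessible world, and Dia ψ holds iff ψ holds at some accessible world.
Let φ = not Dia ((p -> not p) or Box p). Evaluate φ at each world:
  u (successors {w, x}): φ is false.
  v (successors {u, v, w, y}): φ is false.
  w (successors {u, x, y}): φ is false.
  x (successors {v, w, z}): φ is false.
  y (successors {z}): φ is false.
  z (successors {w, x, z}): φ is false.
For instance, at x:
  At x: Dia ((p -> not p) or Box p) is true, so not Dia ((p -> not p) or Box p) is false.
    At x: Dia ((p -> not p) or Box p) requires (p -> not p) or Box p at some successor in {v, w, z}.
      (p -> not p) or Box p holds at v, so Dia ((p -> not p) or Box p) is true at x.

No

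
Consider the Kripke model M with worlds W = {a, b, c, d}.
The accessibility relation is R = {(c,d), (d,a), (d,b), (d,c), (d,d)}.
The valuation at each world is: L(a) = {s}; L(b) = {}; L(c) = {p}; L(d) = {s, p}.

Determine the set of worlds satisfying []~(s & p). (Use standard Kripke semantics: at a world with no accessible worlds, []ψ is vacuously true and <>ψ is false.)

Let φ = []~(s & p). Evaluate φ at each world:
  a (successors ∅): φ is true.
  b (successors ∅): φ is true.
  c (successors {d}): φ is false.
  d (successors {a, b, c, d}): φ is false.
For instance, at c:
  At c: []~(s & p) requires ~(s & p) at every successor {d}.
    ~(s & p) fails at d, so []~(s & p) is false at c.
Satisfying worlds: {a, b}

a, b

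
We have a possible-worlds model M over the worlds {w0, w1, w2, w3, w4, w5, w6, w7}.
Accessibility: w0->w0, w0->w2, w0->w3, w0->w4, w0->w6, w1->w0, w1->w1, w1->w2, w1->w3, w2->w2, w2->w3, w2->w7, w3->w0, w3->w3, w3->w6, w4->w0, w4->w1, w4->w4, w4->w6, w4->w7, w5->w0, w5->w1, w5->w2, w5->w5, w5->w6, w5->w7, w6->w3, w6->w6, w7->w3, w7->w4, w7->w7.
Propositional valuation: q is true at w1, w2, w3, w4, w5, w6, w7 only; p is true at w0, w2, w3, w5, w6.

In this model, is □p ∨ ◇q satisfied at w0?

Yes

At w0: □p is false, ◇q is true, so □p ∨ ◇q is true.
  At w0: □p requires p at every successor {w0, w2, w3, w4, w6}.
    p fails at w4, so □p is false at w0.
  At w0: ◇q requires q at some successor in {w0, w2, w3, w4, w6}.
    q holds at w2, so ◇q is true at w0.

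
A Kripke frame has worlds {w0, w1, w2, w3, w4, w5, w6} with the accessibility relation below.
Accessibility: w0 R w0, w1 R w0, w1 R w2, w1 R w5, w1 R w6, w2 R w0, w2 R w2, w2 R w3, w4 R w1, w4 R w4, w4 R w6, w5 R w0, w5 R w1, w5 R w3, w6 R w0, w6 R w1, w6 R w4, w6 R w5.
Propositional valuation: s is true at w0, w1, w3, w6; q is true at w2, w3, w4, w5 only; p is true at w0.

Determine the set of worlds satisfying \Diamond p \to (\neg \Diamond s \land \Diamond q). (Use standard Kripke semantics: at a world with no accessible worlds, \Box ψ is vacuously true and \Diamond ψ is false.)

w3, w4

Let φ = \Diamond p \to (\neg \Diamond s \land \Diamond q). Evaluate φ at each world:
  w0 (successors {w0}): φ is false.
  w1 (successors {w0, w2, w5, w6}): φ is false.
  w2 (successors {w0, w2, w3}): φ is false.
  w3 (successors ∅): φ is true.
  w4 (successors {w1, w4, w6}): φ is true.
  w5 (successors {w0, w1, w3}): φ is false.
  w6 (successors {w0, w1, w4, w5}): φ is false.
For instance, at w1:
  At w1: \Diamond p is true, \neg \Diamond s \land \Diamond q is false, so \Diamond p \to (\neg \Diamond s \land \Diamond q) is false.
    At w1: \Diamond p requires p at some successor in {w0, w2, w5, w6}.
      p holds at w0, so \Diamond p is true at w1.
    At w1: \neg \Diamond s is false, \Diamond q is true, so \neg \Diamond s \land \Diamond q is false.
      At w1: \Diamond s is true, so \neg \Diamond s is false.
      At w1: \Diamond q requires q at some successor in {w0, w2, w5, w6}.
        q holds at w2, so \Diamond q is true at w1.
Satisfying worlds: {w3, w4}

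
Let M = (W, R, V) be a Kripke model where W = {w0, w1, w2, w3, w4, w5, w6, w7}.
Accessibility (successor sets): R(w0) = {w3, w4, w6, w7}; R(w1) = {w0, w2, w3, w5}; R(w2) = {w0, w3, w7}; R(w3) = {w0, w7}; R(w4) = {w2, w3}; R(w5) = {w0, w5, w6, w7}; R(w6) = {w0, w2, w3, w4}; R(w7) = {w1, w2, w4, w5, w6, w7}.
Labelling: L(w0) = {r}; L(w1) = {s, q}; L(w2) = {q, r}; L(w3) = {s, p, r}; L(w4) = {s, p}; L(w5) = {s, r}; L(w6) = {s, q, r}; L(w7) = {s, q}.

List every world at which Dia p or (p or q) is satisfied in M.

w0, w1, w2, w3, w4, w6, w7

Let φ = Dia p or (p or q). Evaluate φ at each world:
  w0 (successors {w3, w4, w6, w7}): φ is true.
  w1 (successors {w0, w2, w3, w5}): φ is true.
  w2 (successors {w0, w3, w7}): φ is true.
  w3 (successors {w0, w7}): φ is true.
  w4 (successors {w2, w3}): φ is true.
  w5 (successors {w0, w5, w6, w7}): φ is false.
  w6 (successors {w0, w2, w3, w4}): φ is true.
  w7 (successors {w1, w2, w4, w5, w6, w7}): φ is true.
For instance, at w7:
  At w7: Dia p is true, p or q is true, so Dia p or (p or q) is true.
    At w7: Dia p requires p at some successor in {w1, w2, w4, w5, w6, w7}.
      p holds at w4, so Dia p is true at w7.
Satisfying worlds: {w0, w1, w2, w3, w4, w6, w7}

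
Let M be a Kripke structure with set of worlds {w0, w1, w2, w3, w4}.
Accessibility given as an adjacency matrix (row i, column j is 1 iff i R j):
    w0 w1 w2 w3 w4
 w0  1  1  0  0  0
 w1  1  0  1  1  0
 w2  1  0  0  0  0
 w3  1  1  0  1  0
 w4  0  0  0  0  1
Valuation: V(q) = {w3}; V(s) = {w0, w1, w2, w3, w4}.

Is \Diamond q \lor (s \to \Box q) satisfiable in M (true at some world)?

Yes

Recall that \Box ψ holds at a world iff ψ holds at every accessible world, and \Diamond ψ holds iff ψ holds at some accessible world.
Let φ = \Diamond q \lor (s \to \Box q). Evaluate φ at each world:
  w0 (successors {w0, w1}): φ is false.
  w1 (successors {w0, w2, w3}): φ is true.
  w2 (successors {w0}): φ is false.
  w3 (successors {w0, w1, w3}): φ is true.
  w4 (successors {w4}): φ is false.
Detail at w1 (witness):
  At w1: \Diamond q is true, s \to \Box q is false, so \Diamond q \lor (s \to \Box q) is true.
    At w1: \Diamond q requires q at some successor in {w0, w2, w3}.
      q holds at w3, so \Diamond q is true at w1.
    At w1: s is true, \Box q is false, so s \to \Box q is false.
      At w1: \Box q requires q at every successor {w0, w2, w3}.
        q fails at w0, so \Box q is false at w1.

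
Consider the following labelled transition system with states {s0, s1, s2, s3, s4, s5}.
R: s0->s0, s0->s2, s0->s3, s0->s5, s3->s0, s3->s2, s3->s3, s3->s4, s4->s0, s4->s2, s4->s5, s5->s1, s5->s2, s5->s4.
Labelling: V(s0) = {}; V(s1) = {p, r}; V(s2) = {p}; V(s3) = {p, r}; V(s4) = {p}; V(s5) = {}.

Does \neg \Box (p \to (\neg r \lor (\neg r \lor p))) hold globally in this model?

No

Let φ = \neg \Box (p \to (\neg r \lor (\neg r \lor p))). Evaluate φ at each world:
  s0 (successors {s0, s2, s3, s5}): φ is false.
  s1 (successors ∅): φ is false.
  s2 (successors ∅): φ is false.
  s3 (successors {s0, s2, s3, s4}): φ is false.
  s4 (successors {s0, s2, s5}): φ is false.
  s5 (successors {s1, s2, s4}): φ is false.
Detail at s0 (counterexample):
  At s0: \Box (p \to (\neg r \lor (\neg r \lor p))) is true, so \neg \Box (p \to (\neg r \lor (\neg r \lor p))) is false.
    At s0: \Box (p \to (\neg r \lor (\neg r \lor p))) requires p \to (\neg r \lor (\neg r \lor p)) at every successor {s0, s2, s3, s5}.
      At s0: p \to (\neg r \lor (\neg r \lor p)) is true.
      At s2: p \to (\neg r \lor (\neg r \lor p)) is true.
      At s3: p \to (\neg r \lor (\neg r \lor p)) is true.
      At s5: p \to (\neg r \lor (\neg r \lor p)) is true.
    So \Box (p \to (\neg r \lor (\neg r \lor p))) is true at s0.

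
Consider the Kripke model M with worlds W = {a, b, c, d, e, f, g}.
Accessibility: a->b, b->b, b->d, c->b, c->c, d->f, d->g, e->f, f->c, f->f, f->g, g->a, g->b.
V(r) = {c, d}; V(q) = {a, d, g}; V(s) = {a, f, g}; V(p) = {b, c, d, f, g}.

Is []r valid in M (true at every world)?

Recall that []ψ holds at a world iff ψ holds at every accessible world, and <>ψ holds iff ψ holds at some accessible world.
Let φ = []r. Evaluate φ at each world:
  a (successors {b}): φ is false.
  b (successors {b, d}): φ is false.
  c (successors {b, c}): φ is false.
  d (successors {f, g}): φ is false.
  e (successors {f}): φ is false.
  f (successors {c, f, g}): φ is false.
  g (successors {a, b}): φ is false.
Detail at a (counterexample):
  At a: []r requires r at every successor {b}.
    r fails at b, so []r is false at a.

No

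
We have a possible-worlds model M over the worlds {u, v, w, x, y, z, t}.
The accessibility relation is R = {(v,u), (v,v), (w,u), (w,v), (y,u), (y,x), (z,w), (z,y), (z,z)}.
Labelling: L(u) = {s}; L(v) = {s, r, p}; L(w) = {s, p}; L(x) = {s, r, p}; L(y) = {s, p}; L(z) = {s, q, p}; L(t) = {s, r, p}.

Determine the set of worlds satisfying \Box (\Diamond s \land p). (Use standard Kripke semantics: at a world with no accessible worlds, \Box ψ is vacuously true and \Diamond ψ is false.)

u, x, z, t

Let φ = \Box (\Diamond s \land p). Evaluate φ at each world:
  u (successors ∅): φ is true.
  v (successors {u, v}): φ is false.
  w (successors {u, v}): φ is false.
  x (successors ∅): φ is true.
  y (successors {u, x}): φ is false.
  z (successors {w, y, z}): φ is true.
  t (successors ∅): φ is true.
For instance, at w:
  At w: \Box (\Diamond s \land p) requires \Diamond s \land p at every successor {u, v}.
    \Diamond s \land p fails at u, so \Box (\Diamond s \land p) is false at w.
      At u: \Diamond s is false, p is false, so \Diamond s \land p is false.
Satisfying worlds: {u, x, z, t}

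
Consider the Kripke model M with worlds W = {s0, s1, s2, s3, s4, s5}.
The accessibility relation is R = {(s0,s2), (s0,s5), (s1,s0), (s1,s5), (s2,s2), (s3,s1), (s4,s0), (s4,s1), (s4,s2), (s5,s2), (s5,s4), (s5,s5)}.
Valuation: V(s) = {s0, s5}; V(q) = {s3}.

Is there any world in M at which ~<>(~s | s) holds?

No

Let φ = ~<>(~s | s). Evaluate φ at each world:
  s0 (successors {s2, s5}): φ is false.
  s1 (successors {s0, s5}): φ is false.
  s2 (successors {s2}): φ is false.
  s3 (successors {s1}): φ is false.
  s4 (successors {s0, s1, s2}): φ is false.
  s5 (successors {s2, s4, s5}): φ is false.
For instance, at s1:
  At s1: <>(~s | s) is true, so ~<>(~s | s) is false.
    At s1: <>(~s | s) requires ~s | s at some successor in {s0, s5}.
      ~s | s holds at s0, so <>(~s | s) is true at s1.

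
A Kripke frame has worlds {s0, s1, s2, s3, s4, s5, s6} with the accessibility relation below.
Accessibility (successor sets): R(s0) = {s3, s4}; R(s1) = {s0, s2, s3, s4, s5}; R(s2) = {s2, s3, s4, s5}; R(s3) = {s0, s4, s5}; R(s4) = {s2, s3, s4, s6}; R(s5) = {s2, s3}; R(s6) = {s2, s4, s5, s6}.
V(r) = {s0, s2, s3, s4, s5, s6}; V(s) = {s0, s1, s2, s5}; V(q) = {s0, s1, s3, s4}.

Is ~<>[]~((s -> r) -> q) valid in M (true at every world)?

Recall that []ψ holds at a world iff ψ holds at every accessible world, and <>ψ holds iff ψ holds at some accessible world.
Let φ = ~<>[]~((s -> r) -> q). Evaluate φ at each world:
  s0 (successors {s3, s4}): φ is true.
  s1 (successors {s0, s2, s3, s4, s5}): φ is true.
  s2 (successors {s2, s3, s4, s5}): φ is true.
  s3 (successors {s0, s4, s5}): φ is true.
  s4 (successors {s2, s3, s4, s6}): φ is true.
  s5 (successors {s2, s3}): φ is true.
  s6 (successors {s2, s4, s5, s6}): φ is true.
For instance, at s6:
  At s6: <>[]~((s -> r) -> q) is false, so ~<>[]~((s -> r) -> q) is true.
    At s6: <>[]~((s -> r) -> q) requires []~((s -> r) -> q) at some successor in {s2, s4, s5, s6}.
      At s2: []~((s -> r) -> q) is false.
      At s4: []~((s -> r) -> q) is false.
      At s5: []~((s -> r) -> q) is false.
      At s6: []~((s -> r) -> q) is false.
    So <>[]~((s -> r) -> q) is false at s6.

Yes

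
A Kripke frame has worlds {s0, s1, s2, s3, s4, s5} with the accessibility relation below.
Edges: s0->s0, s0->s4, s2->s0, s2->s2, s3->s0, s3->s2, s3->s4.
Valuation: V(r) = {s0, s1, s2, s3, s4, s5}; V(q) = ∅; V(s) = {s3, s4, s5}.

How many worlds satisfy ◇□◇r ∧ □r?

Recall that □ψ holds at a world iff ψ holds at every accessible world, and ◇ψ holds iff ψ holds at some accessible world.
Let φ = ◇□◇r ∧ □r. Evaluate φ at each world:
  s0 (successors {s0, s4}): φ is true.
  s1 (successors ∅): φ is false.
  s2 (successors {s0, s2}): φ is true.
  s3 (successors {s0, s2, s4}): φ is true.
  s4 (successors ∅): φ is false.
  s5 (successors ∅): φ is false.
For instance, at s0:
  At s0: ◇□◇r is true, □r is true, so ◇□◇r ∧ □r is true.
    At s0: ◇□◇r requires □◇r at some successor in {s0, s4}.
      □◇r holds at s4, so ◇□◇r is true at s0.
    At s0: □r requires r at every successor {s0, s4}.
      At s0: r is true.
      At s4: r is true.
    So □r is true at s0.
Satisfying worlds: {s0, s2, s3}

3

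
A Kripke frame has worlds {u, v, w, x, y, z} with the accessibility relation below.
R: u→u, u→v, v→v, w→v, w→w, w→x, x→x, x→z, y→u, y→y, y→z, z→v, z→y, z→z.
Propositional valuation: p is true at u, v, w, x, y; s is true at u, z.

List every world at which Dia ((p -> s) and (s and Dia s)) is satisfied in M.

Let φ = Dia ((p -> s) and (s and Dia s)). Evaluate φ at each world:
  u (successors {u, v}): φ is true.
  v (successors {v}): φ is false.
  w (successors {v, w, x}): φ is false.
  x (successors {x, z}): φ is true.
  y (successors {u, y, z}): φ is true.
  z (successors {v, y, z}): φ is true.
For instance, at x:
  At x: Dia ((p -> s) and (s and Dia s)) requires (p -> s) and (s and Dia s) at some successor in {x, z}.
    (p -> s) and (s and Dia s) holds at z, so Dia ((p -> s) and (s and Dia s)) is true at x.
      At z: p -> s is true, s and Dia s is true, so (p -> s) and (s and Dia s) is true.
Satisfying worlds: {u, x, y, z}

u, x, y, z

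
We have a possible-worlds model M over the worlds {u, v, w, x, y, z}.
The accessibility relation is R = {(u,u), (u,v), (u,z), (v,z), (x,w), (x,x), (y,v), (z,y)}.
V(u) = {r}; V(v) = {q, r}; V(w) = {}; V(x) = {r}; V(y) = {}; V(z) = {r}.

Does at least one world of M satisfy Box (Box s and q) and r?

No

Recall that Box ψ holds at a world iff ψ holds at every accessible world, and Dia ψ holds iff ψ holds at some accessible world.
Let φ = Box (Box s and q) and r. Evaluate φ at each world:
  u (successors {u, v, z}): φ is false.
  v (successors {z}): φ is false.
  w (successors ∅): φ is false.
  x (successors {w, x}): φ is false.
  y (successors {v}): φ is false.
  z (successors {y}): φ is false.
For instance, at y:
  At y: Box (Box s and q) is false, r is false, so Box (Box s and q) and r is false.
    At y: Box (Box s and q) requires Box s and q at every successor {v}.
      Box s and q fails at v, so Box (Box s and q) is false at y.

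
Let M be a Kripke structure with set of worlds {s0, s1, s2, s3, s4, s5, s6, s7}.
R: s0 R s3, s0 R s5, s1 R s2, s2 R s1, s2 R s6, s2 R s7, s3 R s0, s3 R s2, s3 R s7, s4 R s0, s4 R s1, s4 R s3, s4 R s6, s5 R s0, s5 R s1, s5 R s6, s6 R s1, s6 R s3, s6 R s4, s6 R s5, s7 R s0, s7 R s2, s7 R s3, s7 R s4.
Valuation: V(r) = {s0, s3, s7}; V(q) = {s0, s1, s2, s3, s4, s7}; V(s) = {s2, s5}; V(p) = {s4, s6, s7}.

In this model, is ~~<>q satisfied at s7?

Yes

Recall that <>ψ holds at a world iff ψ holds at some accessible world.
At s7: ~<>q is false, so ~~<>q is true.
  At s7: <>q is true, so ~<>q is false.
    At s7: <>q requires q at some successor in {s0, s2, s3, s4}.
      q holds at s0, so <>q is true at s7.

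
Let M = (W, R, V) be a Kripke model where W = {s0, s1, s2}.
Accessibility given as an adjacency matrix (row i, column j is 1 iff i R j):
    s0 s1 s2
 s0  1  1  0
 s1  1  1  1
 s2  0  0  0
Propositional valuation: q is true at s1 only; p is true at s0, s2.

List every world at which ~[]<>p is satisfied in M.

Let φ = ~[]<>p. Evaluate φ at each world:
  s0 (successors {s0, s1}): φ is false.
  s1 (successors {s0, s1, s2}): φ is true.
  s2 (successors ∅): φ is false.
For instance, at s1:
  At s1: []<>p is false, so ~[]<>p is true.
    At s1: []<>p requires <>p at every successor {s0, s1, s2}.
      <>p fails at s2, so []<>p is false at s1.
Satisfying worlds: {s1}

s1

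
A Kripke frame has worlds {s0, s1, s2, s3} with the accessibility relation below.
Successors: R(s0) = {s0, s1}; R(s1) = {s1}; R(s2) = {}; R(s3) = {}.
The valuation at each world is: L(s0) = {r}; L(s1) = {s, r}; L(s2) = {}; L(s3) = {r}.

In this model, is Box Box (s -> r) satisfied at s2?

Recall that Box ψ holds at a world iff ψ holds at every accessible world, and Dia ψ holds iff ψ holds at some accessible world.
At s2: no accessible worlds, so Box Box (s -> r) holds vacuously.

Yes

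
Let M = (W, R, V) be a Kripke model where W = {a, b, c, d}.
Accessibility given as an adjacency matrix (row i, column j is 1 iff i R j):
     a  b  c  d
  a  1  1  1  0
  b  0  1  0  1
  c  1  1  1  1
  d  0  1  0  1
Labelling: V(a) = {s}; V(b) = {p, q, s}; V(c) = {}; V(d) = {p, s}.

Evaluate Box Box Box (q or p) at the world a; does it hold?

No

Recall that Box ψ holds at a world iff ψ holds at every accessible world, and Dia ψ holds iff ψ holds at some accessible world.
At a: Box Box Box (q or p) requires Box Box (q or p) at every successor {a, b, c}.
  Box Box (q or p) fails at a, so Box Box Box (q or p) is false at a.
    At a: Box Box (q or p) requires Box (q or p) at every successor {a, b, c}.
      Box (q or p) fails at a, so Box Box (q or p) is false at a.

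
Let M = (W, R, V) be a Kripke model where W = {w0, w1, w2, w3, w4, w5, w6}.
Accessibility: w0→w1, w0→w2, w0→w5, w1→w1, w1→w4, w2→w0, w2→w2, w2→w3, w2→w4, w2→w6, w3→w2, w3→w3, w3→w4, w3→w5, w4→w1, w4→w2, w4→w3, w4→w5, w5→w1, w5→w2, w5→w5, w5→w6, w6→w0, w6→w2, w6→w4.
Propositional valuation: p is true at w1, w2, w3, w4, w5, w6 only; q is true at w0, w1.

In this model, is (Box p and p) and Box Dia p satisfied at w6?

No

At w6: Box p and p is false, Box Dia p is true, so (Box p and p) and Box Dia p is false.
  At w6: Box p is false, p is true, so Box p and p is false.
    At w6: Box p requires p at every successor {w0, w2, w4}.
      p fails at w0, so Box p is false at w6.
  At w6: Box Dia p requires Dia p at every successor {w0, w2, w4}.
      At w0: Dia p requires p at some successor in {w1, w2, w5}.
        p holds at w1, so Dia p is true at w0.
      At w2: Dia p requires p at some successor in {w0, w2, w3, w4, w6}.
        p holds at w2, so Dia p is true at w2.
      At w4: Dia p requires p at some successor in {w1, w2, w3, w5}.
        p holds at w1, so Dia p is true at w4.
  So Box Dia p is true at w6.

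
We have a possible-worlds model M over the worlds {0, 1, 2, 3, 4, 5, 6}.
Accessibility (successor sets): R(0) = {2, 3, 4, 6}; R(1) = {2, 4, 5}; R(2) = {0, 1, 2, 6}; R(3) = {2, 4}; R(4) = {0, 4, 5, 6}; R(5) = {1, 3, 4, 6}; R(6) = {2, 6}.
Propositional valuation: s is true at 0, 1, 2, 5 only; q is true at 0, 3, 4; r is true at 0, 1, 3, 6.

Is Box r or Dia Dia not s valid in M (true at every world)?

Yes

Let φ = Box r or Dia Dia not s. Evaluate φ at each world:
  0 (successors {2, 3, 4, 6}): φ is true.
  1 (successors {2, 4, 5}): φ is true.
  2 (successors {0, 1, 2, 6}): φ is true.
  3 (successors {2, 4}): φ is true.
  4 (successors {0, 4, 5, 6}): φ is true.
  5 (successors {1, 3, 4, 6}): φ is true.
  6 (successors {2, 6}): φ is true.
For instance, at 6:
  At 6: Box r is false, Dia Dia not s is true, so Box r or Dia Dia not s is true.
    At 6: Box r requires r at every successor {2, 6}.
      r fails at 2, so Box r is false at 6.
    At 6: Dia Dia not s requires Dia not s at some successor in {2, 6}.
      Dia not s holds at 2, so Dia Dia not s is true at 6.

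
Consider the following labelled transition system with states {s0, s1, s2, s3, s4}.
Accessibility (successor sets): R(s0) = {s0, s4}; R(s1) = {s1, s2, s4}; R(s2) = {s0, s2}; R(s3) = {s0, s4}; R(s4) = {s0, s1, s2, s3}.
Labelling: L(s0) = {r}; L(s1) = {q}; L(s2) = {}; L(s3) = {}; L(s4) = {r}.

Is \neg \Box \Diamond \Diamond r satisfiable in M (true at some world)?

Let φ = \neg \Box \Diamond \Diamond r. Evaluate φ at each world:
  s0 (successors {s0, s4}): φ is false.
  s1 (successors {s1, s2, s4}): φ is false.
  s2 (successors {s0, s2}): φ is false.
  s3 (successors {s0, s4}): φ is false.
  s4 (successors {s0, s1, s2, s3}): φ is false.
For instance, at s0:
  At s0: \Box \Diamond \Diamond r is true, so \neg \Box \Diamond \Diamond r is false.
    At s0: \Box \Diamond \Diamond r requires \Diamond \Diamond r at every successor {s0, s4}.
      At s0: \Diamond \Diamond r is true.
      At s4: \Diamond \Diamond r is true.
    So \Box \Diamond \Diamond r is true at s0.

No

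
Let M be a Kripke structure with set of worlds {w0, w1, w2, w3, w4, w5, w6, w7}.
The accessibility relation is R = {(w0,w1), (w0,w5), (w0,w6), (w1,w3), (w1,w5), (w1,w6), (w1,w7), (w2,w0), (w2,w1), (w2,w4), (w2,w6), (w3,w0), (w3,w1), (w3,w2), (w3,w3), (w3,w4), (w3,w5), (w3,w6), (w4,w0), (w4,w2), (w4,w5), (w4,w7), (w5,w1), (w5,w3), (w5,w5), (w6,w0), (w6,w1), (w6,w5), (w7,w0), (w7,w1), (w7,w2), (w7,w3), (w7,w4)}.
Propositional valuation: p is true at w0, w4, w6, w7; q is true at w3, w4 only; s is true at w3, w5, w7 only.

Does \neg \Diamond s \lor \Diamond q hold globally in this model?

Recall that \Diamond ψ holds at a world iff ψ holds at some accessible world.
Let φ = \neg \Diamond s \lor \Diamond q. Evaluate φ at each world:
  w0 (successors {w1, w5, w6}): φ is false.
  w1 (successors {w3, w5, w6, w7}): φ is true.
  w2 (successors {w0, w1, w4, w6}): φ is true.
  w3 (successors {w0, w1, w2, w3, w4, w5, w6}): φ is true.
  w4 (successors {w0, w2, w5, w7}): φ is false.
  w5 (successors {w1, w3, w5}): φ is true.
  w6 (successors {w0, w1, w5}): φ is false.
  w7 (successors {w0, w1, w2, w3, w4}): φ is true.
Detail at w0 (counterexample):
  At w0: \neg \Diamond s is false, \Diamond q is false, so \neg \Diamond s \lor \Diamond q is false.
    At w0: \Diamond s is true, so \neg \Diamond s is false.
      At w0: \Diamond s requires s at some successor in {w1, w5, w6}.
        s holds at w5, so \Diamond s is true at w0.
    At w0: \Diamond q requires q at some successor in {w1, w5, w6}.
      At w1: q is false.
      At w5: q is false.
      At w6: q is false.
    So \Diamond q is false at w0.

No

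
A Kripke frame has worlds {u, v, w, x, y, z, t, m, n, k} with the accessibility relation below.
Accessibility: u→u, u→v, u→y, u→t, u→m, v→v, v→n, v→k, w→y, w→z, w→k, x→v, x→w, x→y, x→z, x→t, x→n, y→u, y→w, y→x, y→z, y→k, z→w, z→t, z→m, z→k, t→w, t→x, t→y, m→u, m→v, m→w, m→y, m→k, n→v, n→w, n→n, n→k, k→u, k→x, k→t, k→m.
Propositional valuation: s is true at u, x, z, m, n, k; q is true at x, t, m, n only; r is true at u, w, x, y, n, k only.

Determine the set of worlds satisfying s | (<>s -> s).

Let φ = s | (<>s -> s). Evaluate φ at each world:
  u (successors {u, v, y, t, m}): φ is true.
  v (successors {v, n, k}): φ is false.
  w (successors {y, z, k}): φ is false.
  x (successors {v, w, y, z, t, n}): φ is true.
  y (successors {u, w, x, z, k}): φ is false.
  z (successors {w, t, m, k}): φ is true.
  t (successors {w, x, y}): φ is false.
  m (successors {u, v, w, y, k}): φ is true.
  n (successors {v, w, n, k}): φ is true.
  k (successors {u, x, t, m}): φ is true.
For instance, at n:
  At n: s is true, <>s -> s is true, so s | (<>s -> s) is true.
    At n: <>s is true, s is true, so <>s -> s is true.
      At n: <>s requires s at some successor in {v, w, n, k}.
        s holds at n, so <>s is true at n.
Satisfying worlds: {u, x, z, m, n, k}

u, x, z, m, n, k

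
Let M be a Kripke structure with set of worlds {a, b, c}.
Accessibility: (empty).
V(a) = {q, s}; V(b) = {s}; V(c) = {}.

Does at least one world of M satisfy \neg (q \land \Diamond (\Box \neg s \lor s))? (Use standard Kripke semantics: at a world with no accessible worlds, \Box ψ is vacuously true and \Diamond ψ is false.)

Recall that \Box ψ holds at a world iff ψ holds at every accessible world, and \Diamond ψ holds iff ψ holds at some accessible world.
Let φ = \neg (q \land \Diamond (\Box \neg s \lor s)). Evaluate φ at each world:
  a (successors ∅): φ is true.
  b (successors ∅): φ is true.
  c (successors ∅): φ is true.
Detail at a (witness):
  At a: q \land \Diamond (\Box \neg s \lor s) is false, so \neg (q \land \Diamond (\Box \neg s \lor s)) is true.
    At a: q is true, \Diamond (\Box \neg s \lor s) is false, so q \land \Diamond (\Box \neg s \lor s) is false.
      At a: no accessible worlds, so \Diamond (\Box \neg s \lor s) is false.

Yes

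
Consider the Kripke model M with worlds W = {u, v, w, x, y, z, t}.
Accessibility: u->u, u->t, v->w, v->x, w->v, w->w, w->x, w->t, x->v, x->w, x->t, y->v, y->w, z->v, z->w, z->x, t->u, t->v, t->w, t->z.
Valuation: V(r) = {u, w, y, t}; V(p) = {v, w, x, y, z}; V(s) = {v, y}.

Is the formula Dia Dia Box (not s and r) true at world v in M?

No

At v: Dia Dia Box (not s and r) requires Dia Box (not s and r) at some successor in {w, x}.
  At w: Dia Box (not s and r) is false.
  At x: Dia Box (not s and r) is false.
So Dia Dia Box (not s and r) is false at v.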